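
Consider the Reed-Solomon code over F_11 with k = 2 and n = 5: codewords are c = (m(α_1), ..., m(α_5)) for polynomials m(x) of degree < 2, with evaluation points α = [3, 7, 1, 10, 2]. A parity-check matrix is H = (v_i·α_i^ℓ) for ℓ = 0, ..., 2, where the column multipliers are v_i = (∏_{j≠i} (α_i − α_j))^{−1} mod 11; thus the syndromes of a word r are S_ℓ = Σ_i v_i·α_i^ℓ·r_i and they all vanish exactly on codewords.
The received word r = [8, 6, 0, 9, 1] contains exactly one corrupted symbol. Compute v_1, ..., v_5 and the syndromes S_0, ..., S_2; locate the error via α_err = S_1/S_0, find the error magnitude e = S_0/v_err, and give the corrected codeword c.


S = (6, 7, 10), error at position 1, error magnitude e = 6, c = [2, 6, 0, 9, 1].

Step 1: column multipliers v_i = (∏_{j≠i}(α_i − α_j))^{−1} mod 11.
  i = 1 (α = 3): (3−7)(3−1)(3−10)(3−2) = (−4)·2·(−7)·1 = 56 ≡ 1, so v_1 = 1^{−1} = 1 (mod 11).
  i = 2 (α = 7): (7−3)(7−1)(7−10)(7−2) = 4·6·(−3)·5 = −360 ≡ 3, so v_2 = 3^{−1} = 4 (mod 11).
  i = 3 (α = 1): (1−3)(1−7)(1−10)(1−2) = (−2)·(−6)·(−9)·(−1) = 108 ≡ 9, so v_3 = 9^{−1} = 5 (mod 11).
  i = 4 (α = 10): (10−3)(10−7)(10−1)(10−2) = 7·3·9·8 = 1512 ≡ 5, so v_4 = 5^{−1} = 9 (mod 11).
  i = 5 (α = 2): (2−3)(2−7)(2−1)(2−10) = (−1)·(−5)·1·(−8) = −40 ≡ 4, so v_5 = 4^{−1} = 3 (mod 11).
  v = [1, 4, 5, 9, 3].
Step 2: syndromes of r = [8, 6, 0, 9, 1] (all sums mod 11).
  S_0 = Σ v_i r_i = 1·8 + 4·6 + 5·0 + 9·9 + 3·1 = 116 ≡ 6.
  S_1 = Σ v_i α_i r_i = 1·3·8 + 4·7·6 + 5·1·0 + 9·10·9 + 3·2·1 = 1008 ≡ 7.
  α_i^2 mod 11 = [9, 5, 1, 1, 4].
  S_2 = Σ v_i α_i^2 r_i = 1·9·8 + 4·5·6 + 5·1·0 + 9·1·9 + 3·4·1 = 285 ≡ 10.
  S = (6, 7, 10) ≠ 0, so r is not a codeword (an error is present).
Step 3: locate the error. For a single error e at position i, S_ℓ = v_i·e·α_i^ℓ, so α_err = S_1/S_0.
  S_0^{−1} = 6^{−1} = 2 (mod 11), so α_err = 7·2 = 14 ≡ 3 = α_1. Error position i = 1.
  Consistency check: S_2/S_1 = 10·8 = 80 ≡ 3 = α_err ✓ (single-error assumption holds).
Step 4: error magnitude e = S_0/v_1 = S_0·∏_{j≠1}(α_1 − α_j) = 6·1 = 6 ≡ 6 (mod 11).
Step 5: correct position 1: c_1 = r_1 − e = 8 − 6 ≡ 2 (mod 11). Hence c = [2, 6, 0, 9, 1].
  Check: interpolating c through the α_i gives m(x) = 10 + 1·x (degree < 2) with m(α_i) = c_i for every i, so c is indeed a codeword.


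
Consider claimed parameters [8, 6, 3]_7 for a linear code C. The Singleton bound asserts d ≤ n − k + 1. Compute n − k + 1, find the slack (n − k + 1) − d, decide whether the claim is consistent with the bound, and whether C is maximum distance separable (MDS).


Singleton RHS = n − k + 1 = 3, slack = 0, bound satisfied, MDS.

Singleton bound: d ≤ n − k + 1.
Here n = 8, k = 6, so n − k + 1 = 3.
Given d = 3, check d ≤ 3: YES.
Slack = (n − k + 1) − d = 0.
The code is MDS (slack = 0).
Description: the claimed parameters are [8, 6, 3]_7; such a code would be MDS (meets Singleton bound).


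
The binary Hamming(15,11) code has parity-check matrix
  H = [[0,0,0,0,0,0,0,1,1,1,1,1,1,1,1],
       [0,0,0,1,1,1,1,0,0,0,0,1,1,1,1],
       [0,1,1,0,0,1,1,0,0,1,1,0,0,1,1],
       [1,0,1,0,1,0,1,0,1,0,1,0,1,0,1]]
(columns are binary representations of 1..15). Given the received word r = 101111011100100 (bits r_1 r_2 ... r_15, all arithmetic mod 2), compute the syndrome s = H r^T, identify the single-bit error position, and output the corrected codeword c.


s = (0, 0, 1, 1)^T, error position = 3, corrected codeword c = 100111011100100

Compute s = H r^T mod 2 one row at a time:
  s_1 = 1 + 1 + 1 + 0 + 0 + 1 + 0 + 0 = 4 ≡ 0 (mod 2).
  s_2 = 1 + 1 + 1 + 0 + 0 + 1 + 0 + 0 = 4 ≡ 0 (mod 2).
  s_3 = 0 + 1 + 1 + 0 + 1 + 0 + 0 + 0 = 3 ≡ 1 (mod 2).
  s_4 = 1 + 1 + 1 + 0 + 1 + 0 + 1 + 0 = 5 ≡ 1 (mod 2).
s = (0, 0, 1, 1)^T — this equals column 3 of H (binary 0011), so error is at position 3.
Correct: flip bit 3 of r = 101111011100100 to get c = 100111011100100.


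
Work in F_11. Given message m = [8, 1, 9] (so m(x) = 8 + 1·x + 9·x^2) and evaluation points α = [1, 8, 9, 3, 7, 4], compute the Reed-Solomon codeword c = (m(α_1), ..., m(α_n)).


c = [7, 9, 9, 4, 5, 2]

Message polynomial: m(x) = 8 + 1·x + 9·x^2 (mod 11).
For each evaluation point α_i, compute m(α_i) mod 11:
  α_1 = 1: Horner steps 9 → 10 → 7, so m(1) = 7.
  α_2 = 8: Horner steps 9 → 7 → 9, so m(8) = 9.
  α_3 = 9: Horner steps 9 → 5 → 9, so m(9) = 9.
  α_4 = 3: Horner steps 9 → 6 → 4, so m(3) = 4.
  α_5 = 7: Horner steps 9 → 9 → 5, so m(7) = 5.
  α_6 = 4: Horner steps 9 → 4 → 2, so m(4) = 2.
Codeword c = [7, 9, 9, 4, 5, 2] ∈ F_11^6.


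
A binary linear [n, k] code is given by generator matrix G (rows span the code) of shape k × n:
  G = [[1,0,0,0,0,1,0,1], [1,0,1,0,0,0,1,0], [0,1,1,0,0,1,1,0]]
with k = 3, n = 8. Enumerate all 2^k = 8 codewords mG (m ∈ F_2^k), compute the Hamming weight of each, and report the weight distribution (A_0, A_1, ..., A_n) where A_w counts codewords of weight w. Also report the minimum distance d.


Weight distribution: A_0 = 1, A_2 = 1, A_3 = 3, A_4 = 2, A_5 = 1. Minimum distance d = 2.

Enumerate all 2^3 = 8 messages m ∈ F_2^3.
For each, compute codeword c = mG in F_2^8, then tally its weight.
  m = 000 → c = 00000000, weight = 0.
  m = 100 → c = 10000101, weight = 3.
  m = 010 → c = 10100010, weight = 3.
  m = 110 → c = 00100111, weight = 4.
  m = 001 → c = 01100110, weight = 4.
  m = 101 → c = 11100011, weight = 5.
  m = 011 → c = 11000100, weight = 3.
  m = 111 → c = 01000001, weight = 2.
Tally weights:
  weight 0: 1 codewords.
  weight 2: 1 codewords.
  weight 3: 3 codewords.
  weight 4: 2 codewords.
  weight 5: 1 codewords.
Minimum distance d = smallest w > 0 with A_w > 0 = 2.
Sanity: Σ A_w = 8 = 2^3 = 8 ✓.


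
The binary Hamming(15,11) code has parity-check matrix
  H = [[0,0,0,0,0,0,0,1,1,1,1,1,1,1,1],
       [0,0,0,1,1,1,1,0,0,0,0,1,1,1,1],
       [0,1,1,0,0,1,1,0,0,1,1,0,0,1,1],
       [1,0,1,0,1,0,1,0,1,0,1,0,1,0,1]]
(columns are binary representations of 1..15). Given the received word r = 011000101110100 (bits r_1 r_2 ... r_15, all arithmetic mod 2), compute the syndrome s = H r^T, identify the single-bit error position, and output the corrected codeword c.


s = (0, 0, 1, 1)^T, error position = 3, corrected codeword c = 010000101110100

Compute s = H r^T mod 2 one row at a time:
  s_1 = 0 + 1 + 1 + 1 + 0 + 1 + 0 + 0 = 4 ≡ 0 (mod 2).
  s_2 = 0 + 0 + 0 + 1 + 0 + 1 + 0 + 0 = 2 ≡ 0 (mod 2).
  s_3 = 1 + 1 + 0 + 1 + 1 + 1 + 0 + 0 = 5 ≡ 1 (mod 2).
  s_4 = 0 + 1 + 0 + 1 + 1 + 1 + 1 + 0 = 5 ≡ 1 (mod 2).
s = (0, 0, 1, 1)^T — this equals column 3 of H (binary 0011), so error is at position 3.
Correct: flip bit 3 of r = 011000101110100 to get c = 010000101110100.


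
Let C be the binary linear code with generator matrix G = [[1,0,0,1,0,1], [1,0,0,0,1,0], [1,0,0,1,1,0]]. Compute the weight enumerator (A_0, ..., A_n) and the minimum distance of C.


Weight distribution: A_0 = 1, A_1 = 1, A_2 = 3, A_3 = 3. Minimum distance d = 1.

Enumerate all 2^3 = 8 messages m ∈ F_2^3.
For each, compute codeword c = mG in F_2^6, then tally its weight.
  m = 000 → c = 000000, weight = 0.
  m = 100 → c = 100101, weight = 3.
  m = 010 → c = 100010, weight = 2.
  m = 110 → c = 000111, weight = 3.
  m = 001 → c = 100110, weight = 3.
  m = 101 → c = 000011, weight = 2.
  m = 011 → c = 000100, weight = 1.
  m = 111 → c = 100001, weight = 2.
Tally weights:
  weight 0: 1 codewords.
  weight 1: 1 codewords.
  weight 2: 3 codewords.
  weight 3: 3 codewords.
Minimum distance d = smallest w > 0 with A_w > 0 = 1.
Sanity: Σ A_w = 8 = 2^3 = 8 ✓.


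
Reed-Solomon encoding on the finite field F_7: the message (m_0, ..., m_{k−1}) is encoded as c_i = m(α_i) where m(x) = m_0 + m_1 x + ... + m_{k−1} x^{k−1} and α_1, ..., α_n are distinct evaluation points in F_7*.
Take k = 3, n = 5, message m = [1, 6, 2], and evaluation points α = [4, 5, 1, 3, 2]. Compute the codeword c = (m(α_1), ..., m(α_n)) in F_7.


c = [1, 4, 2, 2, 0]

Message polynomial: m(x) = 1 + 6·x + 2·x^2 (mod 7).
For each evaluation point α_i, compute m(α_i) mod 7:
  α_1 = 4: Horner steps 2 → 0 → 1, so m(4) = 1.
  α_2 = 5: Horner steps 2 → 2 → 4, so m(5) = 4.
  α_3 = 1: Horner steps 2 → 1 → 2, so m(1) = 2.
  α_4 = 3: Horner steps 2 → 5 → 2, so m(3) = 2.
  α_5 = 2: Horner steps 2 → 3 → 0, so m(2) = 0.
Codeword c = [1, 4, 2, 2, 0] ∈ F_7^5.


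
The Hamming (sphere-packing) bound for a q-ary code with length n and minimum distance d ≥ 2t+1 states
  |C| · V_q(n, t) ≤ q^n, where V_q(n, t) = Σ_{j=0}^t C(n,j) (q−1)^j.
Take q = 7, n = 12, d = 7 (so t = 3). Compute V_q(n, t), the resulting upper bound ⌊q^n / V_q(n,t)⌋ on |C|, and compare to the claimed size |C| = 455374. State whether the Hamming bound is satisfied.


V_q(n, t) = 49969, q^n = 13841287201, Hamming bound = 276997, |C| = 455374 > bound (violated).

Step 1: Compute V_q(n, t) = Σ_{j=0}^3 C(n, j) (q−1)^j.
  j = 0: C(12,0)·(6)^0 = 1·1 = 1.
  j = 1: C(12,1)·(6)^1 = 12·6 = 72.
  j = 2: C(12,2)·(6)^2 = 66·36 = 2376.
  j = 3: C(12,3)·(6)^3 = 220·216 = 47520.
  V_q(n, t) = 1 + 72 + 2376 + 47520 = 49969.
Step 2: q^n = 7^12 = 13841287201.
Step 3: Hamming bound ⌊q^n / V_q(n,t)⌋ = ⌊13841287201/49969⌋ = 276997.
Step 4: Compare |C| = 455374 to 276997: violated.
The claimed |C| lies above the Hamming bound, so no 7-ary code of length 12 with d ≥ 7 can have 455374 codewords.


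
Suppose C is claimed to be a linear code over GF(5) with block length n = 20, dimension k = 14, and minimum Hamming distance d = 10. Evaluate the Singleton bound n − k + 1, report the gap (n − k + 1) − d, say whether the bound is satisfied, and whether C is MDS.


Singleton RHS = n − k + 1 = 7, slack = -3, bound violated (no such code; not MDS).

Singleton bound: d ≤ n − k + 1.
Here n = 20, k = 14, so n − k + 1 = 7.
Given d = 10, check d ≤ 7: NO.
Slack = (n − k + 1) − d = -3.
The slack is negative: d = 10 exceeds n − k + 1 = 7 by 3, so the Singleton bound is violated and no linear [20, 14, 10]_5 code can exist. In particular it is not MDS (MDS requires d = n − k + 1 exactly).
Description: the claimed parameters are [20, 14, 10]_5; such a code would be impossible (violates the Singleton bound).


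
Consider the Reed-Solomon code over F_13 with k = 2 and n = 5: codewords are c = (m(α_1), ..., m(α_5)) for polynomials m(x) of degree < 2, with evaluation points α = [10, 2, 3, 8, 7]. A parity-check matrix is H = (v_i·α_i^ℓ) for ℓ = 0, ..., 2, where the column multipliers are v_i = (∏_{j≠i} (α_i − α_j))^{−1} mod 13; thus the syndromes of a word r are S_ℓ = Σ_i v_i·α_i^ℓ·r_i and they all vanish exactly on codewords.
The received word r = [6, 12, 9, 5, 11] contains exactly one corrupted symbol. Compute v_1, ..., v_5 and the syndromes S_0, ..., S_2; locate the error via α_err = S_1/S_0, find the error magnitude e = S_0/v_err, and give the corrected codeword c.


S = (6, 12, 11), error at position 2, error magnitude e = 10, c = [6, 2, 9, 5, 11].

Step 1: column multipliers v_i = (∏_{j≠i}(α_i − α_j))^{−1} mod 13.
  i = 1 (α = 10): (10−2)(10−3)(10−8)(10−7) = 8·7·2·3 = 336 ≡ 11, so v_1 = 11^{−1} = 6 (mod 13).
  i = 2 (α = 2): (2−10)(2−3)(2−8)(2−7) = (−8)·(−1)·(−6)·(−5) = 240 ≡ 6, so v_2 = 6^{−1} = 11 (mod 13).
  i = 3 (α = 3): (3−10)(3−2)(3−8)(3−7) = (−7)·1·(−5)·(−4) = −140 ≡ 3, so v_3 = 3^{−1} = 9 (mod 13).
  i = 4 (α = 8): (8−10)(8−2)(8−3)(8−7) = (−2)·6·5·1 = −60 ≡ 5, so v_4 = 5^{−1} = 8 (mod 13).
  i = 5 (α = 7): (7−10)(7−2)(7−3)(7−8) = (−3)·5·4·(−1) = 60 ≡ 8, so v_5 = 8^{−1} = 5 (mod 13).
  v = [6, 11, 9, 8, 5].
Step 2: syndromes of r = [6, 12, 9, 5, 11] (all sums mod 13).
  S_0 = Σ v_i r_i = 6·6 + 11·12 + 9·9 + 8·5 + 5·11 = 344 ≡ 6.
  S_1 = Σ v_i α_i r_i = 6·10·6 + 11·2·12 + 9·3·9 + 8·8·5 + 5·7·11 = 1572 ≡ 12.
  α_i^2 mod 13 = [9, 4, 9, 12, 10].
  S_2 = Σ v_i α_i^2 r_i = 6·9·6 + 11·4·12 + 9·9·9 + 8·12·5 + 5·10·11 = 2611 ≡ 11.
  S = (6, 12, 11) ≠ 0, so r is not a codeword (an error is present).
Step 3: locate the error. For a single error e at position i, S_ℓ = v_i·e·α_i^ℓ, so α_err = S_1/S_0.
  S_0^{−1} = 6^{−1} = 11 (mod 13), so α_err = 12·11 = 132 ≡ 2 = α_2. Error position i = 2.
  Consistency check: S_2/S_1 = 11·12 = 132 ≡ 2 = α_err ✓ (single-error assumption holds).
Step 4: error magnitude e = S_0/v_2 = S_0·∏_{j≠2}(α_2 − α_j) = 6·6 = 36 ≡ 10 (mod 13).
Step 5: correct position 2: c_2 = r_2 − e = 12 − 10 ≡ 2 (mod 13). Hence c = [6, 2, 9, 5, 11].
  Check: interpolating c through the α_i gives m(x) = 1 + 7·x (degree < 2) with m(α_i) = c_i for every i, so c is indeed a codeword.


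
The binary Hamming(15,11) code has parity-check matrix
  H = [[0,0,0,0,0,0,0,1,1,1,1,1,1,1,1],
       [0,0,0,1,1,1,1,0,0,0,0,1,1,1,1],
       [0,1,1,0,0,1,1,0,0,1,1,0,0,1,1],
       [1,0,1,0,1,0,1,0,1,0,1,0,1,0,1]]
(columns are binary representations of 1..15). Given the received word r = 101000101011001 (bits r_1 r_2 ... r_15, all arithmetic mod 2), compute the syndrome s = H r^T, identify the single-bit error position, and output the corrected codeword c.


s = (0, 1, 0, 0)^T, error position = 4, corrected codeword c = 101100101011001

Compute s = H r^T mod 2 one row at a time:
  s_1 = 0 + 1 + 0 + 1 + 1 + 0 + 0 + 1 = 4 ≡ 0 (mod 2).
  s_2 = 0 + 0 + 0 + 1 + 1 + 0 + 0 + 1 = 3 ≡ 1 (mod 2).
  s_3 = 0 + 1 + 0 + 1 + 0 + 1 + 0 + 1 = 4 ≡ 0 (mod 2).
  s_4 = 1 + 1 + 0 + 1 + 1 + 1 + 0 + 1 = 6 ≡ 0 (mod 2).
s = (0, 1, 0, 0)^T — this equals column 4 of H (binary 0100), so error is at position 4.
Correct: flip bit 4 of r = 101000101011001 to get c = 101100101011001.


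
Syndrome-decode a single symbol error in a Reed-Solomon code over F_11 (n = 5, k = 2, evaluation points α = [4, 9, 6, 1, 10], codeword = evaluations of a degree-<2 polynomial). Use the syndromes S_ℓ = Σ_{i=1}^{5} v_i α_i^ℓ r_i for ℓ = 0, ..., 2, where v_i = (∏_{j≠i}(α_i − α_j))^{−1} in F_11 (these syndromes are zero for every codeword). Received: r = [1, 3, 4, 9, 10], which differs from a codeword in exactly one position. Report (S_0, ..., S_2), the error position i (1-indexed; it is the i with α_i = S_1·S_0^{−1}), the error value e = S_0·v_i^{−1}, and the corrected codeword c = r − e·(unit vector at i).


S = (9, 9, 9), error at position 4, error magnitude e = 7, c = [1, 3, 4, 2, 10].

Step 1: column multipliers v_i = (∏_{j≠i}(α_i − α_j))^{−1} mod 11.
  i = 1 (α = 4): (4−9)(4−6)(4−1)(4−10) = (−5)·(−2)·3·(−6) = −180 ≡ 7, so v_1 = 7^{−1} = 8 (mod 11).
  i = 2 (α = 9): (9−4)(9−6)(9−1)(9−10) = 5·3·8·(−1) = −120 ≡ 1, so v_2 = 1^{−1} = 1 (mod 11).
  i = 3 (α = 6): (6−4)(6−9)(6−1)(6−10) = 2·(−3)·5·(−4) = 120 ≡ 10, so v_3 = 10^{−1} = 10 (mod 11).
  i = 4 (α = 1): (1−4)(1−9)(1−6)(1−10) = (−3)·(−8)·(−5)·(−9) = 1080 ≡ 2, so v_4 = 2^{−1} = 6 (mod 11).
  i = 5 (α = 10): (10−4)(10−9)(10−6)(10−1) = 6·1·4·9 = 216 ≡ 7, so v_5 = 7^{−1} = 8 (mod 11).
  v = [8, 1, 10, 6, 8].
Step 2: syndromes of r = [1, 3, 4, 9, 10] (all sums mod 11).
  S_0 = Σ v_i r_i = 8·1 + 1·3 + 10·4 + 6·9 + 8·10 = 185 ≡ 9.
  S_1 = Σ v_i α_i r_i = 8·4·1 + 1·9·3 + 10·6·4 + 6·1·9 + 8·10·10 = 1153 ≡ 9.
  α_i^2 mod 11 = [5, 4, 3, 1, 1].
  S_2 = Σ v_i α_i^2 r_i = 8·5·1 + 1·4·3 + 10·3·4 + 6·1·9 + 8·1·10 = 306 ≡ 9.
  S = (9, 9, 9) ≠ 0, so r is not a codeword (an error is present).
Step 3: locate the error. For a single error e at position i, S_ℓ = v_i·e·α_i^ℓ, so α_err = S_1/S_0.
  S_0^{−1} = 9^{−1} = 5 (mod 11), so α_err = 9·5 = 45 ≡ 1 = α_4. Error position i = 4.
  Consistency check: S_2/S_1 = 9·5 = 45 ≡ 1 = α_err ✓ (single-error assumption holds).
Step 4: error magnitude e = S_0/v_4 = S_0·∏_{j≠4}(α_4 − α_j) = 9·2 = 18 ≡ 7 (mod 11).
Step 5: correct position 4: c_4 = r_4 − e = 9 − 7 ≡ 2 (mod 11). Hence c = [1, 3, 4, 2, 10].
  Check: interpolating c through the α_i gives m(x) = 6 + 7·x (degree < 2) with m(α_i) = c_i for every i, so c is indeed a codeword.


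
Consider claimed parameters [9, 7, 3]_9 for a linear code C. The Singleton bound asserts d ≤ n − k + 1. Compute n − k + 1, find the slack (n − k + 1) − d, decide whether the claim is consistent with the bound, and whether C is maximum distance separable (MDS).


Singleton RHS = n − k + 1 = 3, slack = 0, bound satisfied, MDS.

Singleton bound: d ≤ n − k + 1.
Here n = 9, k = 7, so n − k + 1 = 3.
Given d = 3, check d ≤ 3: YES.
Slack = (n − k + 1) − d = 0.
The code is MDS (slack = 0).
Description: the claimed parameters are [9, 7, 3]_9; such a code would be MDS (meets Singleton bound).


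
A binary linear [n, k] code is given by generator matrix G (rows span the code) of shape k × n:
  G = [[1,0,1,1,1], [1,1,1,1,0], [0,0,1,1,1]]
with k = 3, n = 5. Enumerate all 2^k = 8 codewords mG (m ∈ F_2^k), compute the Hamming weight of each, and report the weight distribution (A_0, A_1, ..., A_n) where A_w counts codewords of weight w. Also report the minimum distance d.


Weight distribution: A_0 = 1, A_1 = 1, A_2 = 1, A_3 = 3, A_4 = 2. Minimum distance d = 1.

Enumerate all 2^3 = 8 messages m ∈ F_2^3.
For each, compute codeword c = mG in F_2^5, then tally its weight.
  m = 000 → c = 00000, weight = 0.
  m = 100 → c = 10111, weight = 4.
  m = 010 → c = 11110, weight = 4.
  m = 110 → c = 01001, weight = 2.
  m = 001 → c = 00111, weight = 3.
  m = 101 → c = 10000, weight = 1.
  m = 011 → c = 11001, weight = 3.
  m = 111 → c = 01110, weight = 3.
Tally weights:
  weight 0: 1 codewords.
  weight 1: 1 codewords.
  weight 2: 1 codewords.
  weight 3: 3 codewords.
  weight 4: 2 codewords.
Minimum distance d = smallest w > 0 with A_w > 0 = 1.
Sanity: Σ A_w = 8 = 2^3 = 8 ✓.


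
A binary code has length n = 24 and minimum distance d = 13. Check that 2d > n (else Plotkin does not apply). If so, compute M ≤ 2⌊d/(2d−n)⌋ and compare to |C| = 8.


Plotkin bound M ≤ 12; given |C| = 8 ≤ bound (satisfied).

Check applicability: 2d = 26, n = 24.
2d − n = 2 > 0, so Plotkin applies.
Compute d/(2d−n) = 13/2 ≈ 6.5000.
⌊d/(2d−n)⌋ = 6.
Plotkin bound: M ≤ 2·6 = 12.
Given |C| = 8, check: satisfied.
This |C| is below the Plotkin bound.


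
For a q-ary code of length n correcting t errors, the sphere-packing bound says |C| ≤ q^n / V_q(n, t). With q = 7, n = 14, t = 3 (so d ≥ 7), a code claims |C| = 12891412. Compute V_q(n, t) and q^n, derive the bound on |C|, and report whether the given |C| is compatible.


V_q(n, t) = 81985, q^n = 678223072849, Hamming bound = 8272526, |C| = 12891412 > bound (violated).

Step 1: Compute V_q(n, t) = Σ_{j=0}^3 C(n, j) (q−1)^j.
  j = 0: C(14,0)·(6)^0 = 1·1 = 1.
  j = 1: C(14,1)·(6)^1 = 14·6 = 84.
  j = 2: C(14,2)·(6)^2 = 91·36 = 3276.
  j = 3: C(14,3)·(6)^3 = 364·216 = 78624.
  V_q(n, t) = 1 + 84 + 3276 + 78624 = 81985.
Step 2: q^n = 7^14 = 678223072849.
Step 3: Hamming bound ⌊q^n / V_q(n,t)⌋ = ⌊678223072849/81985⌋ = 8272526.
Step 4: Compare |C| = 12891412 to 8272526: violated.
The claimed |C| lies above the Hamming bound, so no 7-ary code of length 14 with d ≥ 7 can have 12891412 codewords.


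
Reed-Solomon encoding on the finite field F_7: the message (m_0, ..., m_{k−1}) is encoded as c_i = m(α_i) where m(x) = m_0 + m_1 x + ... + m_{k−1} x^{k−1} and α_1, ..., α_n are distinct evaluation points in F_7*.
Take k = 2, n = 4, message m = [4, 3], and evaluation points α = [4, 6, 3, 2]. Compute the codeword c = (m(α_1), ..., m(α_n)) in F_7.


c = [2, 1, 6, 3]

Message polynomial: m(x) = 4 + 3·x (mod 7).
For each evaluation point α_i, compute m(α_i) mod 7:
  α_1 = 4: Horner steps 3 → 2, so m(4) = 2.
  α_2 = 6: Horner steps 3 → 1, so m(6) = 1.
  α_3 = 3: Horner steps 3 → 6, so m(3) = 6.
  α_4 = 2: Horner steps 3 → 3, so m(2) = 3.
Codeword c = [2, 1, 6, 3] ∈ F_7^4.


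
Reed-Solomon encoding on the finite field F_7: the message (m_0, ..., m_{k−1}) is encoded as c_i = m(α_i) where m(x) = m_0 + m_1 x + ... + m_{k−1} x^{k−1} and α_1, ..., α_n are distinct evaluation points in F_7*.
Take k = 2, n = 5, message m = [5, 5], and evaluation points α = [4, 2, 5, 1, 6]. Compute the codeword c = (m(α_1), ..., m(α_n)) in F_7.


c = [4, 1, 2, 3, 0]

Message polynomial: m(x) = 5 + 5·x (mod 7).
For each evaluation point α_i, compute m(α_i) mod 7:
  α_1 = 4: Horner steps 5 → 4, so m(4) = 4.
  α_2 = 2: Horner steps 5 → 1, so m(2) = 1.
  α_3 = 5: Horner steps 5 → 2, so m(5) = 2.
  α_4 = 1: Horner steps 5 → 3, so m(1) = 3.
  α_5 = 6: Horner steps 5 → 0, so m(6) = 0.
Codeword c = [4, 1, 2, 3, 0] ∈ F_7^5.


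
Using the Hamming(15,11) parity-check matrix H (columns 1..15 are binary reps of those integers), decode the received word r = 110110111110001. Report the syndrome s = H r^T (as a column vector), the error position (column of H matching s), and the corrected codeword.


s = (1, 0, 1, 0)^T, error position = 10, corrected codeword c = 110110111010001

Compute s = H r^T mod 2 one row at a time:
  s_1 = 1 + 1 + 1 + 1 + 0 + 0 + 0 + 1 = 5 ≡ 1 (mod 2).
  s_2 = 1 + 1 + 0 + 1 + 0 + 0 + 0 + 1 = 4 ≡ 0 (mod 2).
  s_3 = 1 + 0 + 0 + 1 + 1 + 1 + 0 + 1 = 5 ≡ 1 (mod 2).
  s_4 = 1 + 0 + 1 + 1 + 1 + 1 + 0 + 1 = 6 ≡ 0 (mod 2).
s = (1, 0, 1, 0)^T — this equals column 10 of H (binary 1010), so error is at position 10.
Correct: flip bit 10 of r = 110110111110001 to get c = 110110111010001.


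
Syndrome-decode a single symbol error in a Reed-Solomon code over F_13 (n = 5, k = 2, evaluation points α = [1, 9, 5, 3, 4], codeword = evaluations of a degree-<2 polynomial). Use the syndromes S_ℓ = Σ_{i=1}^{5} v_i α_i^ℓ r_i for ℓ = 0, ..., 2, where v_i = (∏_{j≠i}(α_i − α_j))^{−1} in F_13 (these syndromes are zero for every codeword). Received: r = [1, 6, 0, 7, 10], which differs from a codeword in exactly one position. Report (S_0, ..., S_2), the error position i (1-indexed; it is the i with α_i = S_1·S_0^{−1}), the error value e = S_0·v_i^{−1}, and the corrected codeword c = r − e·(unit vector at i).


S = (3, 1, 9), error at position 2, error magnitude e = 7, c = [1, 12, 0, 7, 10].

Step 1: column multipliers v_i = (∏_{j≠i}(α_i − α_j))^{−1} mod 13.
  i = 1 (α = 1): (1−9)(1−5)(1−3)(1−4) = (−8)·(−4)·(−2)·(−3) = 192 ≡ 10, so v_1 = 10^{−1} = 4 (mod 13).
  i = 2 (α = 9): (9−1)(9−5)(9−3)(9−4) = 8·4·6·5 = 960 ≡ 11, so v_2 = 11^{−1} = 6 (mod 13).
  i = 3 (α = 5): (5−1)(5−9)(5−3)(5−4) = 4·(−4)·2·1 = −32 ≡ 7, so v_3 = 7^{−1} = 2 (mod 13).
  i = 4 (α = 3): (3−1)(3−9)(3−5)(3−4) = 2·(−6)·(−2)·(−1) = −24 ≡ 2, so v_4 = 2^{−1} = 7 (mod 13).
  i = 5 (α = 4): (4−1)(4−9)(4−5)(4−3) = 3·(−5)·(−1)·1 = 15 ≡ 2, so v_5 = 2^{−1} = 7 (mod 13).
  v = [4, 6, 2, 7, 7].
Step 2: syndromes of r = [1, 6, 0, 7, 10] (all sums mod 13).
  S_0 = Σ v_i r_i = 4·1 + 6·6 + 2·0 + 7·7 + 7·10 = 159 ≡ 3.
  S_1 = Σ v_i α_i r_i = 4·1·1 + 6·9·6 + 2·5·0 + 7·3·7 + 7·4·10 = 755 ≡ 1.
  α_i^2 mod 13 = [1, 3, 12, 9, 3].
  S_2 = Σ v_i α_i^2 r_i = 4·1·1 + 6·3·6 + 2·12·0 + 7·9·7 + 7·3·10 = 763 ≡ 9.
  S = (3, 1, 9) ≠ 0, so r is not a codeword (an error is present).
Step 3: locate the error. For a single error e at position i, S_ℓ = v_i·e·α_i^ℓ, so α_err = S_1/S_0.
  S_0^{−1} = 3^{−1} = 9 (mod 13), so α_err = 1·9 = 9 ≡ 9 = α_2. Error position i = 2.
  Consistency check: S_2/S_1 = 9·1 = 9 ≡ 9 = α_err ✓ (single-error assumption holds).
Step 4: error magnitude e = S_0/v_2 = S_0·∏_{j≠2}(α_2 − α_j) = 3·11 = 33 ≡ 7 (mod 13).
Step 5: correct position 2: c_2 = r_2 − e = 6 − 7 ≡ 12 (mod 13). Hence c = [1, 12, 0, 7, 10].
  Check: interpolating c through the α_i gives m(x) = 11 + 3·x (degree < 2) with m(α_i) = c_i for every i, so c is indeed a codeword.


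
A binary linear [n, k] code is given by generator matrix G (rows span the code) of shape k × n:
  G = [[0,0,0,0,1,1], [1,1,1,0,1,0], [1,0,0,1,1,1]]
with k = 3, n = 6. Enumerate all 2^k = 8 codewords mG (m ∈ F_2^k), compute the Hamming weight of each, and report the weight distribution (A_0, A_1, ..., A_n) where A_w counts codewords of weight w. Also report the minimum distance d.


Weight distribution: A_0 = 1, A_2 = 2, A_4 = 5. Minimum distance d = 2.

Enumerate all 2^3 = 8 messages m ∈ F_2^3.
For each, compute codeword c = mG in F_2^6, then tally its weight.
  m = 000 → c = 000000, weight = 0.
  m = 100 → c = 000011, weight = 2.
  m = 010 → c = 111010, weight = 4.
  m = 110 → c = 111001, weight = 4.
  m = 001 → c = 100111, weight = 4.
  m = 101 → c = 100100, weight = 2.
  m = 011 → c = 011101, weight = 4.
  m = 111 → c = 011110, weight = 4.
Tally weights:
  weight 0: 1 codewords.
  weight 2: 2 codewords.
  weight 4: 5 codewords.
Minimum distance d = smallest w > 0 with A_w > 0 = 2.
Sanity: Σ A_w = 8 = 2^3 = 8 ✓.


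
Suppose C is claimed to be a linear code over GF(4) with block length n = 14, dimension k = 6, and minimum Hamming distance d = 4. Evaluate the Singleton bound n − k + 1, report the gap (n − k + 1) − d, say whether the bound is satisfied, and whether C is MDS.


Singleton RHS = n − k + 1 = 9, slack = 5, bound satisfied, not MDS.

Singleton bound: d ≤ n − k + 1.
Here n = 14, k = 6, so n − k + 1 = 9.
Given d = 4, check d ≤ 9: YES.
Slack = (n − k + 1) − d = 5.
The code is NOT MDS (slack = 5 > 0).
Description: the claimed parameters are [14, 6, 4]_4; such a code would be non-MDS.


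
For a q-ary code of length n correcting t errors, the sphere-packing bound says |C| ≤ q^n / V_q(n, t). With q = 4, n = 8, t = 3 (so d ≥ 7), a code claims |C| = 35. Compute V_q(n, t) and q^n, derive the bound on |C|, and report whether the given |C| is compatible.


V_q(n, t) = 1789, q^n = 65536, Hamming bound = 36, |C| = 35 ≤ bound (satisfied).

Step 1: Compute V_q(n, t) = Σ_{j=0}^3 C(n, j) (q−1)^j.
  j = 0: C(8,0)·(3)^0 = 1·1 = 1.
  j = 1: C(8,1)·(3)^1 = 8·3 = 24.
  j = 2: C(8,2)·(3)^2 = 28·9 = 252.
  j = 3: C(8,3)·(3)^3 = 56·27 = 1512.
  V_q(n, t) = 1 + 24 + 252 + 1512 = 1789.
Step 2: q^n = 4^8 = 65536.
Step 3: Hamming bound ⌊q^n / V_q(n,t)⌋ = ⌊65536/1789⌋ = 36.
Step 4: Compare |C| = 35 to 36: satisfied.
The claimed |C| lies below the Hamming bound.


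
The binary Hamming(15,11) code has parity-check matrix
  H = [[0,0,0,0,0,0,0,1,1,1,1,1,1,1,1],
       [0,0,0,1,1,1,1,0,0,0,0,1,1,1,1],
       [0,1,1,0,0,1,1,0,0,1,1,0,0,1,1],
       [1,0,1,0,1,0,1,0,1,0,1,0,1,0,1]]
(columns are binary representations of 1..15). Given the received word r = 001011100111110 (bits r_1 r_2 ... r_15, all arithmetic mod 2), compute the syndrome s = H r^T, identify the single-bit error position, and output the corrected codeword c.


s = (1, 0, 0, 1)^T, error position = 9, corrected codeword c = 001011101111110

Compute s = H r^T mod 2 one row at a time:
  s_1 = 0 + 0 + 1 + 1 + 1 + 1 + 1 + 0 = 5 ≡ 1 (mod 2).
  s_2 = 0 + 1 + 1 + 1 + 1 + 1 + 1 + 0 = 6 ≡ 0 (mod 2).
  s_3 = 0 + 1 + 1 + 1 + 1 + 1 + 1 + 0 = 6 ≡ 0 (mod 2).
  s_4 = 0 + 1 + 1 + 1 + 0 + 1 + 1 + 0 = 5 ≡ 1 (mod 2).
s = (1, 0, 0, 1)^T — this equals column 9 of H (binary 1001), so error is at position 9.
Correct: flip bit 9 of r = 001011100111110 to get c = 001011101111110.


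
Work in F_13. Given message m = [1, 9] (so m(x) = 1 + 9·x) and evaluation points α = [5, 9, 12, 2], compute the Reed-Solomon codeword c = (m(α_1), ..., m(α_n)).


c = [7, 4, 5, 6]

Message polynomial: m(x) = 1 + 9·x (mod 13).
For each evaluation point α_i, compute m(α_i) mod 13:
  α_1 = 5: Horner steps 9 → 7, so m(5) = 7.
  α_2 = 9: Horner steps 9 → 4, so m(9) = 4.
  α_3 = 12: Horner steps 9 → 5, so m(12) = 5.
  α_4 = 2: Horner steps 9 → 6, so m(2) = 6.
Codeword c = [7, 4, 5, 6] ∈ F_13^4.


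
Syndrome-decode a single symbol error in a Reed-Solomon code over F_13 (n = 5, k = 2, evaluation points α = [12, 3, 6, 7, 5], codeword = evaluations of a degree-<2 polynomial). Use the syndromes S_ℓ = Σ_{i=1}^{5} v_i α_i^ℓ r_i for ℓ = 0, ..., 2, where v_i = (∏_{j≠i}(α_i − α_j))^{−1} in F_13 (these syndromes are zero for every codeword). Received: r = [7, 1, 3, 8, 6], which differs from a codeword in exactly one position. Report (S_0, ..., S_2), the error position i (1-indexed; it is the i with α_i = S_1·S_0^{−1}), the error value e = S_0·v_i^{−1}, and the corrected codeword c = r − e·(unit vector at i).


S = (9, 6, 4), error at position 5, error magnitude e = 8, c = [7, 1, 3, 8, 11].

Step 1: column multipliers v_i = (∏_{j≠i}(α_i − α_j))^{−1} mod 13.
  i = 1 (α = 12): (12−3)(12−6)(12−7)(12−5) = 9·6·5·7 = 1890 ≡ 5, so v_1 = 5^{−1} = 8 (mod 13).
  i = 2 (α = 3): (3−12)(3−6)(3−7)(3−5) = (−9)·(−3)·(−4)·(−2) = 216 ≡ 8, so v_2 = 8^{−1} = 5 (mod 13).
  i = 3 (α = 6): (6−12)(6−3)(6−7)(6−5) = (−6)·3·(−1)·1 = 18 ≡ 5, so v_3 = 5^{−1} = 8 (mod 13).
  i = 4 (α = 7): (7−12)(7−3)(7−6)(7−5) = (−5)·4·1·2 = −40 ≡ 12, so v_4 = 12^{−1} = 12 (mod 13).
  i = 5 (α = 5): (5−12)(5−3)(5−6)(5−7) = (−7)·2·(−1)·(−2) = −28 ≡ 11, so v_5 = 11^{−1} = 6 (mod 13).
  v = [8, 5, 8, 12, 6].
Step 2: syndromes of r = [7, 1, 3, 8, 6] (all sums mod 13).
  S_0 = Σ v_i r_i = 8·7 + 5·1 + 8·3 + 12·8 + 6·6 = 217 ≡ 9.
  S_1 = Σ v_i α_i r_i = 8·12·7 + 5·3·1 + 8·6·3 + 12·7·8 + 6·5·6 = 1683 ≡ 6.
  α_i^2 mod 13 = [1, 9, 10, 10, 12].
  S_2 = Σ v_i α_i^2 r_i = 8·1·7 + 5·9·1 + 8·10·3 + 12·10·8 + 6·12·6 = 1733 ≡ 4.
  S = (9, 6, 4) ≠ 0, so r is not a codeword (an error is present).
Step 3: locate the error. For a single error e at position i, S_ℓ = v_i·e·α_i^ℓ, so α_err = S_1/S_0.
  S_0^{−1} = 9^{−1} = 3 (mod 13), so α_err = 6·3 = 18 ≡ 5 = α_5. Error position i = 5.
  Consistency check: S_2/S_1 = 4·11 = 44 ≡ 5 = α_err ✓ (single-error assumption holds).
Step 4: error magnitude e = S_0/v_5 = S_0·∏_{j≠5}(α_5 − α_j) = 9·11 = 99 ≡ 8 (mod 13).
Step 5: correct position 5: c_5 = r_5 − e = 6 − 8 ≡ 11 (mod 13). Hence c = [7, 1, 3, 8, 11].
  Check: interpolating c through the α_i gives m(x) = 12 + 5·x (degree < 2) with m(α_i) = c_i for every i, so c is indeed a codeword.


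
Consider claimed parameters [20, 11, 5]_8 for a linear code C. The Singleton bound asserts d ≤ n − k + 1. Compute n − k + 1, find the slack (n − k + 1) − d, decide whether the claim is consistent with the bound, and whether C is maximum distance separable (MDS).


Singleton RHS = n − k + 1 = 10, slack = 5, bound satisfied, not MDS.

Singleton bound: d ≤ n − k + 1.
Here n = 20, k = 11, so n − k + 1 = 10.
Given d = 5, check d ≤ 10: YES.
Slack = (n − k + 1) − d = 5.
The code is NOT MDS (slack = 5 > 0).
Description: the claimed parameters are [20, 11, 5]_8; such a code would be non-MDS.


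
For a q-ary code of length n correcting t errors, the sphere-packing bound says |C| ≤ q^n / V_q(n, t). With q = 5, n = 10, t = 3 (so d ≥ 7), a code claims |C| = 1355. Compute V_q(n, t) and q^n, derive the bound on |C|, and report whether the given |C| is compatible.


V_q(n, t) = 8441, q^n = 9765625, Hamming bound = 1156, |C| = 1355 > bound (violated).

Step 1: Compute V_q(n, t) = Σ_{j=0}^3 C(n, j) (q−1)^j.
  j = 0: C(10,0)·(4)^0 = 1·1 = 1.
  j = 1: C(10,1)·(4)^1 = 10·4 = 40.
  j = 2: C(10,2)·(4)^2 = 45·16 = 720.
  j = 3: C(10,3)·(4)^3 = 120·64 = 7680.
  V_q(n, t) = 1 + 40 + 720 + 7680 = 8441.
Step 2: q^n = 5^10 = 9765625.
Step 3: Hamming bound ⌊q^n / V_q(n,t)⌋ = ⌊9765625/8441⌋ = 1156.
Step 4: Compare |C| = 1355 to 1156: violated.
The claimed |C| lies above the Hamming bound, so no 5-ary code of length 10 with d ≥ 7 can have 1355 codewords.


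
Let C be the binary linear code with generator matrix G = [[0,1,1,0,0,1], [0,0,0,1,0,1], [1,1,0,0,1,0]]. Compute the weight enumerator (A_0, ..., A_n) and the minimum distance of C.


Weight distribution: A_0 = 1, A_2 = 1, A_3 = 3, A_4 = 2, A_5 = 1. Minimum distance d = 2.

Enumerate all 2^3 = 8 messages m ∈ F_2^3.
For each, compute codeword c = mG in F_2^6, then tally its weight.
  m = 000 → c = 000000, weight = 0.
  m = 100 → c = 011001, weight = 3.
  m = 010 → c = 000101, weight = 2.
  m = 110 → c = 011100, weight = 3.
  m = 001 → c = 110010, weight = 3.
  m = 101 → c = 101011, weight = 4.
  m = 011 → c = 110111, weight = 5.
  m = 111 → c = 101110, weight = 4.
Tally weights:
  weight 0: 1 codewords.
  weight 2: 1 codewords.
  weight 3: 3 codewords.
  weight 4: 2 codewords.
  weight 5: 1 codewords.
Minimum distance d = smallest w > 0 with A_w > 0 = 2.
Sanity: Σ A_w = 8 = 2^3 = 8 ✓.


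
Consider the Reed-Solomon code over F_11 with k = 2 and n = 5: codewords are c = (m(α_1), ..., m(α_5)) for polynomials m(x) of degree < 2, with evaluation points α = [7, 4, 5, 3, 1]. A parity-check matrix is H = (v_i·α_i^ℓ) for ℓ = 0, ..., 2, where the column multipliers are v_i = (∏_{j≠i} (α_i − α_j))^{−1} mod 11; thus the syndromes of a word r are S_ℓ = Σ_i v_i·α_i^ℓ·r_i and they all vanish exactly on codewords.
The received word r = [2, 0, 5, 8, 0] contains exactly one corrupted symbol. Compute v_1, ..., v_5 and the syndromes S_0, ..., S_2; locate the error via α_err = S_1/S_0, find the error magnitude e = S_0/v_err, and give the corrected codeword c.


S = (6, 2, 8), error at position 2, error magnitude e = 10, c = [2, 1, 5, 8, 0].

Step 1: column multipliers v_i = (∏_{j≠i}(α_i − α_j))^{−1} mod 11.
  i = 1 (α = 7): (7−4)(7−5)(7−3)(7−1) = 3·2·4·6 = 144 ≡ 1, so v_1 = 1^{−1} = 1 (mod 11).
  i = 2 (α = 4): (4−7)(4−5)(4−3)(4−1) = (−3)·(−1)·1·3 = 9 ≡ 9, so v_2 = 9^{−1} = 5 (mod 11).
  i = 3 (α = 5): (5−7)(5−4)(5−3)(5−1) = (−2)·1·2·4 = −16 ≡ 6, so v_3 = 6^{−1} = 2 (mod 11).
  i = 4 (α = 3): (3−7)(3−4)(3−5)(3−1) = (−4)·(−1)·(−2)·2 = −16 ≡ 6, so v_4 = 6^{−1} = 2 (mod 11).
  i = 5 (α = 1): (1−7)(1−4)(1−5)(1−3) = (−6)·(−3)·(−4)·(−2) = 144 ≡ 1, so v_5 = 1^{−1} = 1 (mod 11).
  v = [1, 5, 2, 2, 1].
Step 2: syndromes of r = [2, 0, 5, 8, 0] (all sums mod 11).
  S_0 = Σ v_i r_i = 1·2 + 5·0 + 2·5 + 2·8 + 1·0 = 28 ≡ 6.
  S_1 = Σ v_i α_i r_i = 1·7·2 + 5·4·0 + 2·5·5 + 2·3·8 + 1·1·0 = 112 ≡ 2.
  α_i^2 mod 11 = [5, 5, 3, 9, 1].
  S_2 = Σ v_i α_i^2 r_i = 1·5·2 + 5·5·0 + 2·3·5 + 2·9·8 + 1·1·0 = 184 ≡ 8.
  S = (6, 2, 8) ≠ 0, so r is not a codeword (an error is present).
Step 3: locate the error. For a single error e at position i, S_ℓ = v_i·e·α_i^ℓ, so α_err = S_1/S_0.
  S_0^{−1} = 6^{−1} = 2 (mod 11), so α_err = 2·2 = 4 ≡ 4 = α_2. Error position i = 2.
  Consistency check: S_2/S_1 = 8·6 = 48 ≡ 4 = α_err ✓ (single-error assumption holds).
Step 4: error magnitude e = S_0/v_2 = S_0·∏_{j≠2}(α_2 − α_j) = 6·9 = 54 ≡ 10 (mod 11).
Step 5: correct position 2: c_2 = r_2 − e = 0 − 10 ≡ 1 (mod 11). Hence c = [2, 1, 5, 8, 0].
  Check: interpolating c through the α_i gives m(x) = 7 + 4·x (degree < 2) with m(α_i) = c_i for every i, so c is indeed a codeword.


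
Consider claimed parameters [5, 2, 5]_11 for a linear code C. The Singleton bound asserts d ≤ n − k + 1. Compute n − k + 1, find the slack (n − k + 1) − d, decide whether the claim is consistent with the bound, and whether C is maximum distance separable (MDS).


Singleton RHS = n − k + 1 = 4, slack = -1, bound violated (no such code; not MDS).

Singleton bound: d ≤ n − k + 1.
Here n = 5, k = 2, so n − k + 1 = 4.
Given d = 5, check d ≤ 4: NO.
Slack = (n − k + 1) − d = -1.
The slack is negative: d = 5 exceeds n − k + 1 = 4 by 1, so the Singleton bound is violated and no linear [5, 2, 5]_11 code can exist. In particular it is not MDS (MDS requires d = n − k + 1 exactly).
Description: the claimed parameters are [5, 2, 5]_11; such a code would be impossible (violates the Singleton bound).


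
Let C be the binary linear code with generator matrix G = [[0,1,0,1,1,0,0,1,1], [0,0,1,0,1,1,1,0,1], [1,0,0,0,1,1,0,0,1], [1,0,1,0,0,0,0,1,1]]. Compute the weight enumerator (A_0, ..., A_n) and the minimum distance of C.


Weight distribution: A_0 = 1, A_3 = 2, A_4 = 4, A_5 = 6, A_6 = 2, A_8 = 1. Minimum distance d = 3.

Enumerate all 2^4 = 16 messages m ∈ F_2^4.
For each, compute codeword c = mG in F_2^9, then tally its weight.
  m = 0000 → c = 000000000, weight = 0.
  m = 1000 → c = 010110011, weight = 5.
  m = 0100 → c = 001011101, weight = 5.
  m = 1100 → c = 011101110, weight = 6.
  m = 0010 → c = 100011001, weight = 4.
  m = 1010 → c = 110101010, weight = 5.
  m = 0110 → c = 101000100, weight = 3.
  m = 1110 → c = 111110111, weight = 8.
  m = 0001 → c = 101000011, weight = 4.
  m = 1001 → c = 111110000, weight = 5.
  m = 0101 → c = 100011110, weight = 5.
  m = 1101 → c = 110101101, weight = 6.
  m = 0011 → c = 001011010, weight = 4.
  m = 1011 → c = 011101001, weight = 5.
  m = 0111 → c = 000000111, weight = 3.
  m = 1111 → c = 010110100, weight = 4.
Tally weights:
  weight 0: 1 codewords.
  weight 3: 2 codewords.
  weight 4: 4 codewords.
  weight 5: 6 codewords.
  weight 6: 2 codewords.
  weight 8: 1 codewords.
Minimum distance d = smallest w > 0 with A_w > 0 = 3.
Sanity: Σ A_w = 16 = 2^4 = 16 ✓.


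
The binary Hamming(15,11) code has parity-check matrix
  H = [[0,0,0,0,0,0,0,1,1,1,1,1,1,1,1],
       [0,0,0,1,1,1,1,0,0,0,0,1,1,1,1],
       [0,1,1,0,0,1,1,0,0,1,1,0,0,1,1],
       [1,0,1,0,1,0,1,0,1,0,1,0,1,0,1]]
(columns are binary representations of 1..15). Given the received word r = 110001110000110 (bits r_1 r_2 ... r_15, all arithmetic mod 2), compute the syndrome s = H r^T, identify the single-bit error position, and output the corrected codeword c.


s = (1, 0, 0, 1)^T, error position = 9, corrected codeword c = 110001111000110

Compute s = H r^T mod 2 one row at a time:
  s_1 = 1 + 0 + 0 + 0 + 0 + 1 + 1 + 0 = 3 ≡ 1 (mod 2).
  s_2 = 0 + 0 + 1 + 1 + 0 + 1 + 1 + 0 = 4 ≡ 0 (mod 2).
  s_3 = 1 + 0 + 1 + 1 + 0 + 0 + 1 + 0 = 4 ≡ 0 (mod 2).
  s_4 = 1 + 0 + 0 + 1 + 0 + 0 + 1 + 0 = 3 ≡ 1 (mod 2).
s = (1, 0, 0, 1)^T — this equals column 9 of H (binary 1001), so error is at position 9.
Correct: flip bit 9 of r = 110001110000110 to get c = 110001111000110.


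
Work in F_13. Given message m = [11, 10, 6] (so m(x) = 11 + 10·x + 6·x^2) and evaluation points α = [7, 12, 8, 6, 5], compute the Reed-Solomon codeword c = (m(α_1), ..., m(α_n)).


c = [11, 7, 7, 1, 3]

Message polynomial: m(x) = 11 + 10·x + 6·x^2 (mod 13).
For each evaluation point α_i, compute m(α_i) mod 13:
  α_1 = 7: Horner steps 6 → 0 → 11, so m(7) = 11.
  α_2 = 12: Horner steps 6 → 4 → 7, so m(12) = 7.
  α_3 = 8: Horner steps 6 → 6 → 7, so m(8) = 7.
  α_4 = 6: Horner steps 6 → 7 → 1, so m(6) = 1.
  α_5 = 5: Horner steps 6 → 1 → 3, so m(5) = 3.
Codeword c = [11, 7, 7, 1, 3] ∈ F_13^5.


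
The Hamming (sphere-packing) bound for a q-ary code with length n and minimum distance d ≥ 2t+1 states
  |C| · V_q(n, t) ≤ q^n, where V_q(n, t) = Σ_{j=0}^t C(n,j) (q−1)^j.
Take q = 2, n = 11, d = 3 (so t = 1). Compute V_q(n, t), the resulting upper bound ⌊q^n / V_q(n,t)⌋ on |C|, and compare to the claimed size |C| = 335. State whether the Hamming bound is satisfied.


V_q(n, t) = 12, q^n = 2048, Hamming bound = 170, |C| = 335 > bound (violated).

Step 1: Compute V_q(n, t) = Σ_{j=0}^1 C(n, j) (q−1)^j.
  j = 0: C(11,0)·(1)^0 = 1·1 = 1.
  j = 1: C(11,1)·(1)^1 = 11·1 = 11.
  V_q(n, t) = 1 + 11 = 12.
Step 2: q^n = 2^11 = 2048.
Step 3: Hamming bound ⌊q^n / V_q(n,t)⌋ = ⌊2048/12⌋ = 170.
Step 4: Compare |C| = 335 to 170: violated.
The claimed |C| lies above the Hamming bound, so no 2-ary code of length 11 with d ≥ 3 can have 335 codewords.


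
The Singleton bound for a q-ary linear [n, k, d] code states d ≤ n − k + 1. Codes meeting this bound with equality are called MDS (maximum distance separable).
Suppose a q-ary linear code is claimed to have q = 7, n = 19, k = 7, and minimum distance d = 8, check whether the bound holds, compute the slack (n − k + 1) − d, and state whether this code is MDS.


Singleton RHS = n − k + 1 = 13, slack = 5, bound satisfied, not MDS.

Singleton bound: d ≤ n − k + 1.
Here n = 19, k = 7, so n − k + 1 = 13.
Given d = 8, check d ≤ 13: YES.
Slack = (n − k + 1) − d = 5.
The code is NOT MDS (slack = 5 > 0).
Description: the claimed parameters are [19, 7, 8]_7; such a code would be non-MDS.
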